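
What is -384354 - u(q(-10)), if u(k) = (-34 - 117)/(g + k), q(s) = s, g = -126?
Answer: -52272295/136 ≈ -3.8436e+5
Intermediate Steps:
u(k) = -151/(-126 + k) (u(k) = (-34 - 117)/(-126 + k) = -151/(-126 + k))
-384354 - u(q(-10)) = -384354 - (-151)/(-126 - 10) = -384354 - (-151)/(-136) = -384354 - (-151)*(-1)/136 = -384354 - 1*151/136 = -384354 - 151/136 = -52272295/136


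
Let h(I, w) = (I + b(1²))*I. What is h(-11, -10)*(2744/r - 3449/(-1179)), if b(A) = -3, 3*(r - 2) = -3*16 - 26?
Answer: -364633346/20043 ≈ -18193.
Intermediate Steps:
r = -68/3 (r = 2 + (-3*16 - 26)/3 = 2 + (-48 - 26)/3 = 2 + (⅓)*(-74) = 2 - 74/3 = -68/3 ≈ -22.667)
h(I, w) = I*(-3 + I) (h(I, w) = (I - 3)*I = (-3 + I)*I = I*(-3 + I))
h(-11, -10)*(2744/r - 3449/(-1179)) = (-11*(-3 - 11))*(2744/(-68/3) - 3449/(-1179)) = (-11*(-14))*(2744*(-3/68) - 3449*(-1/1179)) = 154*(-2058/17 + 3449/1179) = 154*(-2367749/20043) = -364633346/20043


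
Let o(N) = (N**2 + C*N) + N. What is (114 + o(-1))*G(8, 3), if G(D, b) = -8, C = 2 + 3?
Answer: -872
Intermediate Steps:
C = 5
o(N) = N**2 + 6*N (o(N) = (N**2 + 5*N) + N = N**2 + 6*N)
(114 + o(-1))*G(8, 3) = (114 - (6 - 1))*(-8) = (114 - 1*5)*(-8) = (114 - 5)*(-8) = 109*(-8) = -872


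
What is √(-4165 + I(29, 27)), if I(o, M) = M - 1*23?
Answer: I*√4161 ≈ 64.506*I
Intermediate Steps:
I(o, M) = -23 + M (I(o, M) = M - 23 = -23 + M)
√(-4165 + I(29, 27)) = √(-4165 + (-23 + 27)) = √(-4165 + 4) = √(-4161) = I*√4161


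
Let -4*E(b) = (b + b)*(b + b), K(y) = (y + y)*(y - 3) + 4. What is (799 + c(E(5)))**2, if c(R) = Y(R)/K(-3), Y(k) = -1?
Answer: 1021377681/1600 ≈ 6.3836e+5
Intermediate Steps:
K(y) = 4 + 2*y*(-3 + y) (K(y) = (2*y)*(-3 + y) + 4 = 2*y*(-3 + y) + 4 = 4 + 2*y*(-3 + y))
E(b) = -b**2 (E(b) = -(b + b)*(b + b)/4 = -2*b*2*b/4 = -b**2)
c(R) = -1/40 (c(R) = -1/(4 - 6*(-3) + 2*(-3)**2) = -1/(4 + 18 + 2*9) = -1/(4 + 18 + 18) = -1/40)
(799 + c(E(5)))**2 = (799 - 1/40)**2 = (31959/40)**2 = 1021377681/1600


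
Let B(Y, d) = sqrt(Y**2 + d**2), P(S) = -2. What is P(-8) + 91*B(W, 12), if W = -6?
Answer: -2 + 546*sqrt(5) ≈ 1218.9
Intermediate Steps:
P(-8) + 91*B(W, 12) = -2 + 91*sqrt((-6)**2 + 12**2) = -2 + 91*sqrt(36 + 144) = -2 + 91*sqrt(180) = -2 + 91*(6*sqrt(5)) = -2 + 546*sqrt(5)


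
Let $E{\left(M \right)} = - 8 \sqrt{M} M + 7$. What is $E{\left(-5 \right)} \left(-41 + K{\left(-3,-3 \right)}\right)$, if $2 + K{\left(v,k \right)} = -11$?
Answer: $-378 - 2160 i \sqrt{5} \approx -378.0 - 4829.9 i$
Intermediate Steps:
$E{\left(M \right)} = 7 - 8 M^{\frac{3}{2}}$ ($E{\left(M \right)} = - 8 M^{\frac{3}{2}} + 7 = 7 - 8 M^{\frac{3}{2}}$)
$K{\left(v,k \right)} = -13$ ($K{\left(v,k \right)} = -2 - 11 = -13$)
$E{\left(-5 \right)} \left(-41 + K{\left(-3,-3 \right)}\right) = \left(7 - 8 \left(-5\right)^{\frac{3}{2}}\right) \left(-41 - 13\right) = \left(7 - 8 \left(- 5 i \sqrt{5}\right)\right) \left(-54\right) = \left(7 + 40 i \sqrt{5}\right) \left(-54\right) = -378 - 2160 i \sqrt{5}$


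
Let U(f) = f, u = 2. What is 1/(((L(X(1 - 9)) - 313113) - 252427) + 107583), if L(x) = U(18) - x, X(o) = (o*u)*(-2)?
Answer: -1/457971 ≈ -2.1835e-6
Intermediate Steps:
X(o) = -4*o (X(o) = (o*2)*(-2) = (2*o)*(-2) = -4*o)
L(x) = 18 - x
1/(((L(X(1 - 9)) - 313113) - 252427) + 107583) = 1/((((18 - (-4)*(1 - 9)) - 313113) - 252427) + 107583) = 1/((((18 - (-4)*(-8)) - 313113) - 252427) + 107583) = 1/((((18 - 1*32) - 313113) - 252427) + 107583) = 1/((((18 - 32) - 313113) - 252427) + 107583) = 1/(((-14 - 313113) - 252427) + 107583) = 1/((-313127 - 252427) + 107583) = 1/(-565554 + 107583) = 1/(-457971) = -1/457971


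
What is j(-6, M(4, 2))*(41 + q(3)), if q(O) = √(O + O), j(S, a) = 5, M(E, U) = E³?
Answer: 205 + 5*√6 ≈ 217.25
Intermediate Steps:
q(O) = √2*√O (q(O) = √(2*O) = √2*√O)
j(-6, M(4, 2))*(41 + q(3)) = 5*(41 + √2*√3) = 5*(41 + √6) = 205 + 5*√6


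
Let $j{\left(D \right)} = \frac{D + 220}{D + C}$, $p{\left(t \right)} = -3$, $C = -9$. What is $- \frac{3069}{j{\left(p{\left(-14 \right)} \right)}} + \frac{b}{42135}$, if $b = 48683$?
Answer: $\frac{50397161}{294945} \approx 170.87$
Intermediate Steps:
$j{\left(D \right)} = \frac{220 + D}{-9 + D}$ ($j{\left(D \right)} = \frac{D + 220}{D - 9} = \frac{220 + D}{-9 + D}$)
$- \frac{3069}{j{\left(p{\left(-14 \right)} \right)}} + \frac{b}{42135} = - \frac{3069}{\frac{1}{-9 - 3} \left(220 - 3\right)} + \frac{48683}{42135} = - \frac{3069}{\frac{1}{-12} \cdot 217} + 48683 \cdot \frac{1}{42135} = - \frac{3069}{\left(- \frac{1}{12}\right) 217} + \frac{48683}{42135} = - \frac{3069}{- \frac{217}{12}} + \frac{48683}{42135} = \left(-3069\right) \left(- \frac{12}{217}\right) + \frac{48683}{42135} = \frac{1188}{7} + \frac{48683}{42135} = \frac{50397161}{294945}$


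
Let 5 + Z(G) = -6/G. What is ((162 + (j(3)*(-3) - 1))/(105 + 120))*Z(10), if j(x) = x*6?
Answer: -2996/1125 ≈ -2.6631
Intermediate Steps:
j(x) = 6*x
Z(G) = -5 - 6/G
((162 + (j(3)*(-3) - 1))/(105 + 120))*Z(10) = ((162 + ((6*3)*(-3) - 1))/(105 + 120))*(-5 - 6/10) = ((162 + (18*(-3) - 1))/225)*(-5 - 6*⅒) = ((162 + (-54 - 1))*(1/225))*(-5 - ⅗) = ((162 - 55)*(1/225))*(-28/5) = (107*(1/225))*(-28/5) = (107/225)*(-28/5) = -2996/1125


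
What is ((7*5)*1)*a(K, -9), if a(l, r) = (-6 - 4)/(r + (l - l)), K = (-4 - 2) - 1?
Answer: 350/9 ≈ 38.889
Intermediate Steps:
K = -7 (K = -6 - 1 = -7)
a(l, r) = -10/r (a(l, r) = -10/(r + 0) = -10/r)
((7*5)*1)*a(K, -9) = ((7*5)*1)*(-10/(-9)) = (35*1)*(-10*(-⅑)) = 35*(10/9) = 350/9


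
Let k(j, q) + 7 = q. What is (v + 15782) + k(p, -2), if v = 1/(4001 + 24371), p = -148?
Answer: 447511557/28372 ≈ 15773.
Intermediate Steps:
v = 1/28372 ≈ 3.5246e-5
k(j, q) = -7 + q
(v + 15782) + k(p, -2) = (1/28372 + 15782) + (-7 - 2) = 447766905/28372 - 9 = 447511557/28372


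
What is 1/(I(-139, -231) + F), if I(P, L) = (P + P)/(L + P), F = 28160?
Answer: 185/5209739 ≈ 3.5510e-5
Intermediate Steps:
I(P, L) = 2*P/(L + P) (I(P, L) = (2*P)/(L + P) = 2*P/(L + P))
1/(I(-139, -231) + F) = 1/(2*(-139)/(-231 - 139) + 28160) = 1/(2*(-139)/(-370) + 28160) = 1/(2*(-139)*(-1/370) + 28160) = 1/(139/185 + 28160) = 1/(5209739/185) = 185/5209739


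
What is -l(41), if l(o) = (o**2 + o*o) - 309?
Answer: -3053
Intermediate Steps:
l(o) = -309 + 2*o**2 (l(o) = (o**2 + o**2) - 309 = 2*o**2 - 309 = -309 + 2*o**2)
-l(41) = -(-309 + 2*41**2) = -(-309 + 2*1681) = -(-309 + 3362) = -1*3053 = -3053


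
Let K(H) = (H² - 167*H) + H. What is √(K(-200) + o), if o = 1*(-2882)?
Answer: √70318 ≈ 265.18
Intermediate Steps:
o = -2882
K(H) = H² - 166*H
√(K(-200) + o) = √(-200*(-166 - 200) - 2882) = √(-200*(-366) - 2882) = √(73200 - 2882) = √70318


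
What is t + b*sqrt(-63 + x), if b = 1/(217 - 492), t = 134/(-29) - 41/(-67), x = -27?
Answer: -7789/1943 - 3*I*sqrt(10)/275 ≈ -4.0088 - 0.034498*I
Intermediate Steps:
t = -7789/1943 (t = 134*(-1/29) - 41*(-1/67) = -134/29 + 41/67 = -7789/1943 ≈ -4.0088)
b = -1/275 (b = 1/(-275) = -1/275 ≈ -0.0036364)
t + b*sqrt(-63 + x) = -7789/1943 - sqrt(-63 - 27)/275 = -7789/1943 - 3*I*sqrt(10)/275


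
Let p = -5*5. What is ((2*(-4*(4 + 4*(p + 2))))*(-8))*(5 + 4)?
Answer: -50688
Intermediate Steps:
p = -25
((2*(-4*(4 + 4*(p + 2))))*(-8))*(5 + 4) = ((2*(-4*(4 + 4*(-25 + 2))))*(-8))*(5 + 4) = ((2*(-4*(4 + 4*(-23))))*(-8))*9 = ((2*(-4*(4 - 92)))*(-8))*9 = ((2*(-4*(-88)))*(-8))*9 = ((2*352)*(-8))*9 = (704*(-8))*9 = -5632*9 = -50688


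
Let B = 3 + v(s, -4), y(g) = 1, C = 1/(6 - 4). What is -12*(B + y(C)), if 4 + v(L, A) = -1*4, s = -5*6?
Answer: 48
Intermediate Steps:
C = ½ (C = 1/2 = ½ ≈ 0.50000)
s = -30
v(L, A) = -8 (v(L, A) = -4 - 1*4 = -4 - 4 = -8)
B = -5 (B = 3 - 8 = -5)
-12*(B + y(C)) = -12*(-5 + 1) = -12*(-4) = 48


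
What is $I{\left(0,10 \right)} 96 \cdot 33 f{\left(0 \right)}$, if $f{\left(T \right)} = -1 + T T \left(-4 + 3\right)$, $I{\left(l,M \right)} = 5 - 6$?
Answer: $3168$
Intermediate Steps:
$I{\left(l,M \right)} = -1$ ($I{\left(l,M \right)} = 5 - 6 = -1$)
$f{\left(T \right)} = -1 - T^{2}$ ($f{\left(T \right)} = -1 + T T \left(-1\right) = -1 + T \left(- T\right) = -1 - T^{2}$)
$I{\left(0,10 \right)} 96 \cdot 33 f{\left(0 \right)} = \left(-1\right) 96 \cdot 33 \left(-1 - 0^{2}\right) = - 96 \cdot 33 \left(-1 - 0\right) = - 96 \cdot 33 \left(-1 + 0\right) = - 96 \cdot 33 \left(-1\right) = \left(-96\right) \left(-33\right) = 3168$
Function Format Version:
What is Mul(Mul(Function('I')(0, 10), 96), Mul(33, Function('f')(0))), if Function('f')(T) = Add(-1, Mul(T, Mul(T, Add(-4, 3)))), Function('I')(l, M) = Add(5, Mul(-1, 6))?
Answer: 3168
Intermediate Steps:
Function('I')(l, M) = -1 (Function('I')(l, M) = Add(5, -6) = -1)
Function('f')(T) = Add(-1, Mul(-1, Pow(T, 2))) (Function('f')(T) = Add(-1, Mul(T, Mul(T, -1))) = Add(-1, Mul(T, Mul(-1, T))) = Add(-1, Mul(-1, Pow(T, 2))))
Mul(Mul(Function('I')(0, 10), 96), Mul(33, Function('f')(0))) = Mul(Mul(-1, 96), Mul(33, Add(-1, Mul(-1, Pow(0, 2))))) = Mul(-96, Mul(33, Add(-1, Mul(-1, 0)))) = Mul(-96, Mul(33, Add(-1, 0))) = Mul(-96, Mul(33, -1)) = Mul(-96, -33) = 3168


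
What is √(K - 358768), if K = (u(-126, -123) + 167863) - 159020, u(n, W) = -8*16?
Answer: 11*I*√2893 ≈ 591.65*I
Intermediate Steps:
u(n, W) = -128
K = 8715 (K = (-128 + 167863) - 159020 = 167735 - 159020 = 8715)
√(K - 358768) = √(8715 - 358768) = √(-350053) = 11*I*√2893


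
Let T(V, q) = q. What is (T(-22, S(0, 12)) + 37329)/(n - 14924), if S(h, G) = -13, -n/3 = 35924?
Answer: -9329/30674 ≈ -0.30413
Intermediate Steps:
n = -107772 (n = -3*35924 = -107772)
(T(-22, S(0, 12)) + 37329)/(n - 14924) = (-13 + 37329)/(-107772 - 14924) = 37316/(-122696) = 37316*(-1/122696) = -9329/30674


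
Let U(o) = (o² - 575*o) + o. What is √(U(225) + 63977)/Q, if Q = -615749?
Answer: -2*I*√3637/615749 ≈ -0.00019588*I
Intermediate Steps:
U(o) = o² - 574*o
√(U(225) + 63977)/Q = √(225*(-574 + 225) + 63977)/(-615749) = √(225*(-349) + 63977)*(-1/615749) = √(-78525 + 63977)*(-1/615749) = √(-14548)*(-1/615749) = (2*I*√3637)*(-1/615749) = -2*I*√3637/615749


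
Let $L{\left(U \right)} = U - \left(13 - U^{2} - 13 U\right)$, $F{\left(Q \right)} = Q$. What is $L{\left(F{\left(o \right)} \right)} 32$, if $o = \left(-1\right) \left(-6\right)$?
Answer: $3424$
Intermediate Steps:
$o = 6$
$L{\left(U \right)} = -13 + U^{2} + 14 U$ ($L{\left(U \right)} = U + \left(-13 + U^{2} + 13 U\right) = -13 + U^{2} + 14 U$)
$L{\left(F{\left(o \right)} \right)} 32 = \left(-13 + 6^{2} + 14 \cdot 6\right) 32 = \left(-13 + 36 + 84\right) 32 = 107 \cdot 32 = 3424$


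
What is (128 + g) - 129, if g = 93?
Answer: 92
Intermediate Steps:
(128 + g) - 129 = (128 + 93) - 129 = 221 - 129 = 92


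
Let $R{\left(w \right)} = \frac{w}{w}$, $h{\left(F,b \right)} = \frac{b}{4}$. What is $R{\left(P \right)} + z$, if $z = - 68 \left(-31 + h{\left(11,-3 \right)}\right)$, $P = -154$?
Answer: $2160$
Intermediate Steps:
$h{\left(F,b \right)} = \frac{b}{4}$ ($h{\left(F,b \right)} = b \frac{1}{4} = \frac{b}{4}$)
$z = 2159$ ($z = - 68 \left(-31 + \frac{1}{4} \left(-3\right)\right) = - 68 \left(-31 - \frac{3}{4}\right) = \left(-68\right) \left(- \frac{127}{4}\right) = 2159$)
$R{\left(w \right)} = 1$
$R{\left(P \right)} + z = 1 + 2159 = 2160$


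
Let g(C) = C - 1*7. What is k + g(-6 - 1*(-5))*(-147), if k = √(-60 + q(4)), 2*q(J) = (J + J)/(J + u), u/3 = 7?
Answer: 1176 + 2*I*√374/5 ≈ 1176.0 + 7.7356*I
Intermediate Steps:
u = 21 (u = 3*7 = 21)
q(J) = J/(21 + J) (q(J) = ((J + J)/(J + 21))/2 = ((2*J)/(21 + J))/2 = (2*J/(21 + J))/2 = J/(21 + J))
g(C) = -7 + C (g(C) = C - 7 = -7 + C)
k = 2*I*√374/5 (k = √(-60 + 4/(21 + 4)) = √(-60 + 4/25) = √(-1496/25) = 2*I*√374/5 ≈ 7.7356*I)
k + g(-6 - 1*(-5))*(-147) = 2*I*√374/5 + (-7 + (-6 - 1*(-5)))*(-147) = 2*I*√374/5 + (-7 + (-6 + 5))*(-147) = 2*I*√374/5 + (-7 - 1)*(-147) = 2*I*√374/5 - 8*(-147) = 2*I*√374/5 + 1176 = 1176 + 2*I*√374/5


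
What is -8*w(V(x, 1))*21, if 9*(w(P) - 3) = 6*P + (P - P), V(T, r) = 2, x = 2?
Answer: -728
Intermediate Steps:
w(P) = 3 + 2*P/3 (w(P) = 3 + (6*P + (P - P))/9 = 3 + (6*P + 0)/9 = 3 + (6*P)/9 = 3 + 2*P/3)
-8*w(V(x, 1))*21 = -8*(3 + (⅔)*2)*21 = -8*(3 + 4/3)*21 = -8*13/3*21 = -104/3*21 = -728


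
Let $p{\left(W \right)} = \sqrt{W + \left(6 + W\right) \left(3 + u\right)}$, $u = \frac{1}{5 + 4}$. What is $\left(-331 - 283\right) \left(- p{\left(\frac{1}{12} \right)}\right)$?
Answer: $\frac{307 \sqrt{6159}}{9} \approx 2677.0$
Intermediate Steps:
$u = \frac{1}{9} \approx 0.11111$
$p{\left(W \right)} = \sqrt{\frac{56}{3} + \frac{37 W}{9}}$ ($p{\left(W \right)} = \sqrt{W + \left(6 + W\right) \left(3 + \frac{1}{9}\right)} = \sqrt{W + \left(6 + W\right) \frac{28}{9}} = \sqrt{W + \left(\frac{56}{3} + \frac{28 W}{9}\right)} = \sqrt{\frac{56}{3} + \frac{37 W}{9}}$)
$\left(-331 - 283\right) \left(- p{\left(\frac{1}{12} \right)}\right) = \left(-331 - 283\right) \left(- \frac{\sqrt{168 + \frac{37}{12}}}{3}\right) = - 614 \left(- \frac{\sqrt{168 + 37 \cdot \frac{1}{12}}}{3}\right) = - 614 \left(- \frac{\sqrt{168 + \frac{37}{12}}}{3}\right) = - 614 \left(- \frac{\sqrt{\frac{2053}{12}}}{3}\right) = - 614 \left(- \frac{\frac{1}{6} \sqrt{6159}}{3}\right) = - 614 \left(- \frac{\sqrt{6159}}{18}\right) = \frac{307 \sqrt{6159}}{9}$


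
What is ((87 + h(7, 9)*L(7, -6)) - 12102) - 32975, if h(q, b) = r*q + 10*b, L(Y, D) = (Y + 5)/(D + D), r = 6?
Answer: -45122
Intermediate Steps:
L(Y, D) = (5 + Y)/(2*D) (L(Y, D) = (5 + Y)/((2*D)) = (5 + Y)*(1/(2*D)) = (5 + Y)/(2*D))
h(q, b) = 6*q + 10*b
((87 + h(7, 9)*L(7, -6)) - 12102) - 32975 = ((87 + (6*7 + 10*9)*((½)*(5 + 7)/(-6))) - 12102) - 32975 = ((87 + (42 + 90)*((½)*(-⅙)*12)) - 12102) - 32975 = ((87 + 132*(-1)) - 12102) - 32975 = ((87 - 132) - 12102) - 32975 = (-45 - 12102) - 32975 = -12147 - 32975 = -45122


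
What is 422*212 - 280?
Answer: 89184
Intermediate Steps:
422*212 - 280 = 89464 - 280 = 89184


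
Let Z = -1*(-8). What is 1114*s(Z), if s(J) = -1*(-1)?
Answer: 1114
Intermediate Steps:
Z = 8
s(J) = 1
1114*s(Z) = 1114*1 = 1114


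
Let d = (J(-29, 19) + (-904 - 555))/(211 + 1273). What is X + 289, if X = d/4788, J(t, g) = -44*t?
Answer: 684486035/2368464 ≈ 289.00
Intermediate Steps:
d = -183/1484 (d = (-44*(-29) + (-904 - 555))/(211 + 1273) = (1276 - 1459)/1484 = -183*1/1484 = -183/1484 ≈ -0.12332)
X = -61/2368464 (X = -183/1484/4788 = -183/1484*1/4788 = -61/2368464 ≈ -2.5755e-5)
X + 289 = -61/2368464 + 289 = 684486035/2368464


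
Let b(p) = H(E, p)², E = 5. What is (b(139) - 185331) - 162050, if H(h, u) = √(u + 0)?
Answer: -347242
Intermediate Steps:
H(h, u) = √u
b(p) = p (b(p) = (√p)² = p)
(b(139) - 185331) - 162050 = (139 - 185331) - 162050 = -185192 - 162050 = -347242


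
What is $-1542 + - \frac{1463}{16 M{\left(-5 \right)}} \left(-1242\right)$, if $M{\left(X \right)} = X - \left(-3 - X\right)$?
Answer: $- \frac{142125}{8} \approx -17766.0$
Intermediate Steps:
$M{\left(X \right)} = 3 + 2 X$ ($M{\left(X \right)} = X + \left(3 + X\right) = 3 + 2 X$)
$-1542 + - \frac{1463}{16 M{\left(-5 \right)}} \left(-1242\right) = -1542 + - \frac{1463}{16 \left(3 + 2 \left(-5\right)\right)} \left(-1242\right) = -1542 + - \frac{1463}{16 \left(3 - 10\right)} \left(-1242\right) = -1542 + - \frac{1463}{16 \left(-7\right)} \left(-1242\right) = -1542 + - \frac{1463}{-112} \left(-1242\right) = -1542 + \left(-1463\right) \left(- \frac{1}{112}\right) \left(-1242\right) = -1542 + \frac{209}{16} \left(-1242\right) = -1542 - \frac{129789}{8} = - \frac{142125}{8}$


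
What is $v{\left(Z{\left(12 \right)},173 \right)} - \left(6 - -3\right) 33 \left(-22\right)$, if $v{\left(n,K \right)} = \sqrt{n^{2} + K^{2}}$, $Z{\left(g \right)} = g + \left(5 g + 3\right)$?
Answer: $6534 + \sqrt{35554} \approx 6722.6$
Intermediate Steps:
$Z{\left(g \right)} = 3 + 6 g$ ($Z{\left(g \right)} = g + \left(3 + 5 g\right) = 3 + 6 g$)
$v{\left(n,K \right)} = \sqrt{K^{2} + n^{2}}$
$v{\left(Z{\left(12 \right)},173 \right)} - \left(6 - -3\right) 33 \left(-22\right) = \sqrt{173^{2} + \left(3 + 6 \cdot 12\right)^{2}} - \left(6 - -3\right) 33 \left(-22\right) = \sqrt{29929 + \left(3 + 72\right)^{2}} - \left(6 + 3\right) 33 \left(-22\right) = \sqrt{29929 + 75^{2}} - 9 \cdot 33 \left(-22\right) = \sqrt{29929 + 5625} - 297 \left(-22\right) = \sqrt{35554} - -6534 = \sqrt{35554} + 6534 = 6534 + \sqrt{35554}$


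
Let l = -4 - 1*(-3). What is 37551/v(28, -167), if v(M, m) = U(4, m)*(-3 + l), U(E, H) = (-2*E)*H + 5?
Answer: -12517/1788 ≈ -7.0006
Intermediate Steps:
U(E, H) = 5 - 2*E*H (U(E, H) = -2*E*H + 5 = 5 - 2*E*H)
l = -1 (l = -4 + 3 = -1)
v(M, m) = -20 + 32*m (v(M, m) = (5 - 2*4*m)*(-3 - 1) = (5 - 8*m)*(-4) = -20 + 32*m)
37551/v(28, -167) = 37551/(-20 + 32*(-167)) = 37551/(-20 - 5344) = 37551/(-5364) = 37551*(-1/5364) = -12517/1788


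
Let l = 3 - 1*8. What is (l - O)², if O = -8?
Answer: 9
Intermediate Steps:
l = -5 (l = 3 - 8 = -5)
(l - O)² = (-5 - 1*(-8))² = (-5 + 8)² = 3² = 9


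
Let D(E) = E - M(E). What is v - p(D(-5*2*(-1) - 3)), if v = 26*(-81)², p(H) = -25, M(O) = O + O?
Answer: 170611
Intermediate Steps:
M(O) = 2*O
D(E) = -E (D(E) = E - 2*E = -E)
v = 170586 (v = 26*6561 = 170586)
v - p(D(-5*2*(-1) - 3)) = 170586 - 1*(-25) = 170586 + 25 = 170611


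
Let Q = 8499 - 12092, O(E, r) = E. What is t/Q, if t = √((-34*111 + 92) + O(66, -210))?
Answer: -4*I*√226/3593 ≈ -0.016736*I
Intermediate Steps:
t = 4*I*√226 (t = √((-34*111 + 92) + 66) = √((-3774 + 92) + 66) = √(-3682 + 66) = √(-3616) = 4*I*√226 ≈ 60.133*I)
Q = -3593
t/Q = (4*I*√226)/(-3593) = (4*I*√226)*(-1/3593) = -4*I*√226/3593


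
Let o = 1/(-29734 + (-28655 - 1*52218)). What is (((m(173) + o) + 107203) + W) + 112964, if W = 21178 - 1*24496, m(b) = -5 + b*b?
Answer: 27294821210/110607 ≈ 2.4677e+5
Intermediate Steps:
o = -1/110607 (o = 1/(-29734 + (-28655 - 52218)) = 1/(-29734 - 80873) = 1/(-110607) = -1/110607 ≈ -9.0410e-6)
m(b) = -5 + b²
W = -3318 (W = 21178 - 24496 = -3318)
(((m(173) + o) + 107203) + W) + 112964 = ((((-5 + 173²) - 1/110607) + 107203) - 3318) + 112964 = ((((-5 + 29929) - 1/110607) + 107203) - 3318) + 112964 = (((29924 - 1/110607) + 107203) - 3318) + 112964 = ((3309803867/110607 + 107203) - 3318) + 112964 = (15167206088/110607 - 3318) + 112964 = 14800212062/110607 + 112964 = 27294821210/110607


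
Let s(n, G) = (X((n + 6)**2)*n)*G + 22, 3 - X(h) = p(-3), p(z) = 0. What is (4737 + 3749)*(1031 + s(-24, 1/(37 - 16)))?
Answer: 62346642/7 ≈ 8.9067e+6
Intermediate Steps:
X(h) = 3 (X(h) = 3 - 1*0 = 3 + 0 = 3)
s(n, G) = 22 + 3*G*n (s(n, G) = (3*n)*G + 22 = 3*G*n + 22 = 22 + 3*G*n)
(4737 + 3749)*(1031 + s(-24, 1/(37 - 16))) = (4737 + 3749)*(1031 + (22 + 3*(-24)/(37 - 16))) = 8486*(1031 + (22 + 3*(-24)/21)) = 8486*(1031 + (22 + 3*(1/21)*(-24))) = 8486*(1031 + (22 - 24/7)) = 8486*(1031 + 130/7) = 8486*(7347/7) = 62346642/7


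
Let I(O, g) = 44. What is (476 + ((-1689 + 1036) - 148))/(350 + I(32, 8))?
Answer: -325/394 ≈ -0.82487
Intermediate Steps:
(476 + ((-1689 + 1036) - 148))/(350 + I(32, 8)) = (476 + ((-1689 + 1036) - 148))/(350 + 44) = (476 + (-653 - 148))/394 = (476 - 801)*(1/394) = -325*1/394 = -325/394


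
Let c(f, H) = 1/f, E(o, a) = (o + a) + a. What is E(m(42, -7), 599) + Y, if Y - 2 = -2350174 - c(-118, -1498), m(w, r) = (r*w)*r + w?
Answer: -276931131/118 ≈ -2.3469e+6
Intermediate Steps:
m(w, r) = w + w*r² (m(w, r) = w*r² + w = w + w*r²)
E(o, a) = o + 2*a (E(o, a) = (a + o) + a = o + 2*a)
Y = -277320295/118 (Y = 2 + (-2350174 - 1/(-118)) = 2 + (-2350174 - 1*(-1/118)) = 2 + (-2350174 + 1/118) = 2 - 277320531/118 = -277320295/118 ≈ -2.3502e+6)
E(m(42, -7), 599) + Y = (42*(1 + (-7)²) + 2*599) - 277320295/118 = (42*(1 + 49) + 1198) - 277320295/118 = (42*50 + 1198) - 277320295/118 = (2100 + 1198) - 277320295/118 = 3298 - 277320295/118 = -276931131/118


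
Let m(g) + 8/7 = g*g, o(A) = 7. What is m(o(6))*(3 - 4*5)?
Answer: -5695/7 ≈ -813.57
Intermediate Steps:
m(g) = -8/7 + g**2 (m(g) = -8/7 + g*g = -8/7 + g**2)
m(o(6))*(3 - 4*5) = (-8/7 + 7**2)*(3 - 4*5) = (-8/7 + 49)*(3 - 20) = (335/7)*(-17) = -5695/7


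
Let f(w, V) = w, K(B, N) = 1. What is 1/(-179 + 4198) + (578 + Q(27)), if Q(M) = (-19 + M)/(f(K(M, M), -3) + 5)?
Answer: 6985025/12057 ≈ 579.33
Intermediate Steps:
Q(M) = -19/6 + M/6 (Q(M) = (-19 + M)/(1 + 5) = (-19 + M)/6 = (-19 + M)*(1/6) = -19/6 + M/6)
1/(-179 + 4198) + (578 + Q(27)) = 1/(-179 + 4198) + (578 + (-19/6 + (1/6)*27)) = 1/4019 + (578 + (-19/6 + 9/2)) = 1/4019 + (578 + 4/3) = 1/4019 + 1738/3 = 6985025/12057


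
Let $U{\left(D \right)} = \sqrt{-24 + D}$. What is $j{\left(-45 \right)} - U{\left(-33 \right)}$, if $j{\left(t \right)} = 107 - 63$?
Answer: $44 - i \sqrt{57} \approx 44.0 - 7.5498 i$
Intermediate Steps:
$j{\left(t \right)} = 44$
$j{\left(-45 \right)} - U{\left(-33 \right)} = 44 - \sqrt{-24 - 33} = 44 - \sqrt{-57} = 44 - i \sqrt{57}$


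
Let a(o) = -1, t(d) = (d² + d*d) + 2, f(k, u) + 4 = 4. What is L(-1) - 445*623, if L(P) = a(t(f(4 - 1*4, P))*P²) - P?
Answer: -277235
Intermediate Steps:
f(k, u) = 0 (f(k, u) = -4 + 4 = 0)
t(d) = 2 + 2*d² (t(d) = (d² + d²) + 2 = 2*d² + 2 = 2 + 2*d²)
L(P) = -1 - P
L(-1) - 445*623 = (-1 - 1*(-1)) - 445*623 = (-1 + 1) - 277235 = 0 - 277235 = -277235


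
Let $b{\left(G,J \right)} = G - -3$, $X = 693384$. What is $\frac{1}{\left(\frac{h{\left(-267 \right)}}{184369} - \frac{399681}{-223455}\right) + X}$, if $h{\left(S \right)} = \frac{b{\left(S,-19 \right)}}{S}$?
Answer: $\frac{1222212521885}{847464793381923427} \approx 1.4422 \cdot 10^{-6}$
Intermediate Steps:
$b{\left(G,J \right)} = 3 + G$ ($b{\left(G,J \right)} = G + 3 = 3 + G$)
$h{\left(S \right)} = \frac{3 + S}{S}$
$\frac{1}{\left(\frac{h{\left(-267 \right)}}{184369} - \frac{399681}{-223455}\right) + X} = \frac{1}{\left(\frac{\frac{1}{-267} \left(3 - 267\right)}{184369} - \frac{399681}{-223455}\right) + 693384} = \frac{1}{\left(\left(- \frac{1}{267}\right) \left(-264\right) \frac{1}{184369} - - \frac{133227}{74485}\right) + 693384} = \frac{1}{\left(\frac{88}{89} \cdot \frac{1}{184369} + \frac{133227}{74485}\right) + 693384} = \frac{1}{\left(\frac{88}{16408841} + \frac{133227}{74485}\right) + 693384} = \frac{1}{\frac{2186107214587}{1222212521885} + 693384} = \frac{1}{\frac{847464793381923427}{1222212521885}} = \frac{1222212521885}{847464793381923427}$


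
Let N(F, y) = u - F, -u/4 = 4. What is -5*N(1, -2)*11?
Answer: 935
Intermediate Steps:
u = -16 (u = -4*4 = -16)
N(F, y) = -16 - F
-5*N(1, -2)*11 = -5*(-16 - 1*1)*11 = -5*(-16 - 1)*11 = -5*(-17)*11 = 85*11 = 935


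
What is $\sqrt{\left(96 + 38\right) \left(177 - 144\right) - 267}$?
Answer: $\sqrt{4155} \approx 64.459$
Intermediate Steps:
$\sqrt{\left(96 + 38\right) \left(177 - 144\right) - 267} = \sqrt{134 \cdot 33 - 267} = \sqrt{4422 - 267} = \sqrt{4155}$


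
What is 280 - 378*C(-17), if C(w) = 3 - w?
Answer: -7280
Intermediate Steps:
280 - 378*C(-17) = 280 - 378*(3 - 1*(-17)) = 280 - 378*(3 + 17) = 280 - 378*20 = 280 - 7560 = -7280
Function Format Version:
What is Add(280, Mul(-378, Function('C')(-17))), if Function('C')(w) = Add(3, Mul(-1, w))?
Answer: -7280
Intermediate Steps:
Add(280, Mul(-378, Function('C')(-17))) = Add(280, Mul(-378, Add(3, Mul(-1, -17)))) = Add(280, Mul(-378, Add(3, 17))) = Add(280, Mul(-378, 20)) = Add(280, -7560) = -7280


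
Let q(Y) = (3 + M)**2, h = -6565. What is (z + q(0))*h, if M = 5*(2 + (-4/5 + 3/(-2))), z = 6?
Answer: -216645/4 ≈ -54161.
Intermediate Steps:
M = -3/2 (M = 5*(2 + (-4*1/5 + 3*(-1/2))) = 5*(2 + (-4/5 - 3/2)) = 5*(2 - 23/10) = 5*(-3/10) = -3/2 ≈ -1.5000)
q(Y) = 9/4 (q(Y) = (3 - 3/2)**2 = (3/2)**2 = 9/4)
(z + q(0))*h = (6 + 9/4)*(-6565) = (33/4)*(-6565) = -216645/4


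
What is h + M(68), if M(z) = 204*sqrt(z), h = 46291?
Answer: 46291 + 408*sqrt(17) ≈ 47973.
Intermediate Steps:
h + M(68) = 46291 + 204*sqrt(68) = 46291 + 204*(2*sqrt(17)) = 46291 + 408*sqrt(17)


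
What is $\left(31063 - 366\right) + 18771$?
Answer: $49468$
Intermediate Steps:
$\left(31063 - 366\right) + 18771 = 30697 + 18771 = 49468$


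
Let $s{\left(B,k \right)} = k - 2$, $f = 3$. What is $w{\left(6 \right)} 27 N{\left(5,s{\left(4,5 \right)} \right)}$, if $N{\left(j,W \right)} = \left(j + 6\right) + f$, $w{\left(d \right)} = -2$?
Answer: $-756$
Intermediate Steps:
$s{\left(B,k \right)} = -2 + k$ ($s{\left(B,k \right)} = k - 2 = -2 + k$)
$N{\left(j,W \right)} = 9 + j$ ($N{\left(j,W \right)} = \left(j + 6\right) + 3 = \left(6 + j\right) + 3 = 9 + j$)
$w{\left(6 \right)} 27 N{\left(5,s{\left(4,5 \right)} \right)} = \left(-2\right) 27 \left(9 + 5\right) = \left(-54\right) 14 = -756$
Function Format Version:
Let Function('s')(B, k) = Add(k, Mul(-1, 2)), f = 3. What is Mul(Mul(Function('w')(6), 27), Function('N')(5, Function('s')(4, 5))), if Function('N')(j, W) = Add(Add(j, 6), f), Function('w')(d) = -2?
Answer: -756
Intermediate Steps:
Function('s')(B, k) = Add(-2, k) (Function('s')(B, k) = Add(k, -2) = Add(-2, k))
Function('N')(j, W) = Add(9, j) (Function('N')(j, W) = Add(Add(j, 6), 3) = Add(Add(6, j), 3) = Add(9, j))
Mul(Mul(Function('w')(6), 27), Function('N')(5, Function('s')(4, 5))) = Mul(Mul(-2, 27), Add(9, 5)) = Mul(-54, 14) = -756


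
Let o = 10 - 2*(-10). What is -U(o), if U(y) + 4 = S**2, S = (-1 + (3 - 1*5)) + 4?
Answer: 3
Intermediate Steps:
o = 30 (o = 10 + 20 = 30)
S = 1 (S = (-1 + (3 - 5)) + 4 = (-1 - 2) + 4 = -3 + 4 = 1)
U(y) = -3 (U(y) = -4 + 1**2 = -4 + 1 = -3)
-U(o) = -1*(-3) = 3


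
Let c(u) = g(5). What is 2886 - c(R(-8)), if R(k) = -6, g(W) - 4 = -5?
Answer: 2887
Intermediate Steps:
g(W) = -1 (g(W) = 4 - 5 = -1)
c(u) = -1
2886 - c(R(-8)) = 2886 - 1*(-1) = 2886 + 1 = 2887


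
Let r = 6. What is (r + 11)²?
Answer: 289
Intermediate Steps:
(r + 11)² = (6 + 11)² = 17² = 289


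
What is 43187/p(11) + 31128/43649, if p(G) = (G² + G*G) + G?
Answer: 1892944747/11043197 ≈ 171.41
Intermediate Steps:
p(G) = G + 2*G² (p(G) = (G² + G²) + G = 2*G² + G = G + 2*G²)
43187/p(11) + 31128/43649 = 43187/((11*(1 + 2*11))) + 31128/43649 = 43187/((11*(1 + 22))) + 31128*(1/43649) = 43187/((11*23)) + 31128/43649 = 43187/253 + 31128/43649 = 1892944747/11043197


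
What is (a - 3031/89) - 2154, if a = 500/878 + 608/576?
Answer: -1537668925/703278 ≈ -2186.4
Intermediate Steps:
a = 12841/7902 (a = 500*(1/878) + 608*(1/576) = 250/439 + 19/18 = 12841/7902 ≈ 1.6250)
(a - 3031/89) - 2154 = (12841/7902 - 3031/89) - 2154 = -22808113/703278 - 2154 = -1537668925/703278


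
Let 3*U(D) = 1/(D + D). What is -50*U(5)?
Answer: -5/3 ≈ -1.6667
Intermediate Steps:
U(D) = 1/(6*D) (U(D) = 1/(3*(D + D)) = 1/(3*((2*D))) = (1/(2*D))/3 = 1/(6*D))
-50*U(5) = -25/(3*5) = -50*1/30 = -5/3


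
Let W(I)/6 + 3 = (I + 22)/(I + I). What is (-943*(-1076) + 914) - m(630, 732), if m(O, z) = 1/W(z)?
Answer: 1847343780/1819 ≈ 1.0156e+6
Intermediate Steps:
W(I) = -18 + 3*(22 + I)/I (W(I) = -18 + 6*((I + 22)/(I + I)) = -18 + 6*((22 + I)/((2*I))) = -18 + 6*((22 + I)*(1/(2*I))) = -18 + 6*((22 + I)/(2*I)) = -18 + 3*(22 + I)/I)
m(O, z) = 1/(-15 + 66/z)
(-943*(-1076) + 914) - m(630, 732) = (-943*(-1076) + 914) - (-1)*732/(-66 + 15*732) = (1014668 + 914) - (-1)*732/(-66 + 10980) = 1015582 - (-1)*732/10914 = 1015582 - 1*(-122/1819) = 1015582 + 122/1819 = 1847343780/1819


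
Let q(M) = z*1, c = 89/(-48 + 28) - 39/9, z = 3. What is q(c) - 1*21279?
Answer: -21276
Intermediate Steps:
c = -527/60 (c = 89/(-20) - 39*⅑ = 89*(-1/20) - 13/3 = -89/20 - 13/3 = -527/60 ≈ -8.7833)
q(M) = 3 (q(M) = 3*1 = 3)
q(c) - 1*21279 = 3 - 1*21279 = 3 - 21279 = -21276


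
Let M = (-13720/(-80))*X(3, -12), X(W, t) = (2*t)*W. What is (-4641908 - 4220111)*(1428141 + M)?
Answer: -12546784466067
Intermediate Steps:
X(W, t) = 2*W*t
M = -12348 (M = (-13720/(-80))*(2*3*(-12)) = -13720*(-1)/80*(-72) = -98*(-7/4)*(-72) = (343/2)*(-72) = -12348)
(-4641908 - 4220111)*(1428141 + M) = (-4641908 - 4220111)*(1428141 - 12348) = -8862019*1415793 = -12546784466067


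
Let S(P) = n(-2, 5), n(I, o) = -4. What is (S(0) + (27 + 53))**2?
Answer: 5776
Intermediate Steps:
S(P) = -4
(S(0) + (27 + 53))**2 = (-4 + (27 + 53))**2 = (-4 + 80)**2 = 76**2 = 5776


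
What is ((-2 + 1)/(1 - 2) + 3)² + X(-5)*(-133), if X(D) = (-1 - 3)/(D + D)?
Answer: -186/5 ≈ -37.200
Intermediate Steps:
X(D) = -2/D (X(D) = -4*1/(2*D) = -2/D)
((-2 + 1)/(1 - 2) + 3)² + X(-5)*(-133) = ((-2 + 1)/(1 - 2) + 3)² - 2/(-5)*(-133) = (-1/(-1) + 3)² - 2*(-⅕)*(-133) = (-1*(-1) + 3)² + (⅖)*(-133) = (1 + 3)² - 266/5 = 4² - 266/5 = 16 - 266/5 = -186/5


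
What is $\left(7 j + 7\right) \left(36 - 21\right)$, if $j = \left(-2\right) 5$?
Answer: $-945$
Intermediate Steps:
$j = -10$
$\left(7 j + 7\right) \left(36 - 21\right) = \left(7 \left(-10\right) + 7\right) \left(36 - 21\right) = \left(-70 + 7\right) \left(36 - 21\right) = \left(-63\right) 15 = -945$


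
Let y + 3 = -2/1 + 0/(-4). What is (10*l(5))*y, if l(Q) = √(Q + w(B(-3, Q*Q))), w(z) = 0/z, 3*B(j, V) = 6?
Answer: -50*√5 ≈ -111.80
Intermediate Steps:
B(j, V) = 2 (B(j, V) = (⅓)*6 = 2)
w(z) = 0
l(Q) = √Q (l(Q) = √(Q + 0) = √Q)
y = -5 (y = -3 + (-2/1 + 0/(-4)) = -3 + (-2*1 + 0*(-¼)) = -3 + (-2 + 0) = -3 - 2 = -5)
(10*l(5))*y = (10*√5)*(-5) = -50*√5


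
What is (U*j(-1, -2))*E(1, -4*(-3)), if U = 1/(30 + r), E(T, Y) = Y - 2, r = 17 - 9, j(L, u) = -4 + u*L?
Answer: -10/19 ≈ -0.52632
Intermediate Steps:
j(L, u) = -4 + L*u
r = 8
E(T, Y) = -2 + Y
U = 1/38 (U = 1/(30 + 8) = 1/38 ≈ 0.026316)
(U*j(-1, -2))*E(1, -4*(-3)) = ((-4 - 1*(-2))/38)*(-2 - 4*(-3)) = ((-4 + 2)/38)*(-2 + 12) = ((1/38)*(-2))*10 = -1/19*10 = -10/19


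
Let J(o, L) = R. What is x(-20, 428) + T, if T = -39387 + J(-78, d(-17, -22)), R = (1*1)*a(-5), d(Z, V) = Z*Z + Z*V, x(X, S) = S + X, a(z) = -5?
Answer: -38984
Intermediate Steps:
d(Z, V) = Z**2 + V*Z
R = -5 (R = (1*1)*(-5) = 1*(-5) = -5)
J(o, L) = -5
T = -39392 (T = -39387 - 5 = -39392)
x(-20, 428) + T = (428 - 20) - 39392 = 408 - 39392 = -38984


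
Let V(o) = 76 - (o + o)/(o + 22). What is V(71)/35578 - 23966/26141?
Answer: -39558272899/43247069157 ≈ -0.91470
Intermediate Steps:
V(o) = 76 - 2*o/(22 + o)
V(71)/35578 - 23966/26141 = (2*(836 + 37*71)/(22 + 71))/35578 - 23966/26141 = (2*(836 + 2627)/93)*(1/35578) - 23966*1/26141 = (2*(1/93)*3463)*(1/35578) - 23966/26141 = (6926/93)*(1/35578) - 23966/26141 = 3463/1654377 - 23966/26141 = -39558272899/43247069157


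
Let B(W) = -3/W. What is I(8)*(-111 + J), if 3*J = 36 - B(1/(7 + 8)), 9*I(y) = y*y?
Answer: -1792/3 ≈ -597.33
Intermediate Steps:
I(y) = y**2/9 (I(y) = (y*y)/9 = y**2/9)
J = 27 (J = (36 - (-3)/(1/(7 + 8)))/3 = (36 - (-3)/(1/15))/3 = (36 - (-3)/1/15)/3 = (36 - (-3)*15)/3 = (36 - 1*(-45))/3 = (36 + 45)/3 = (1/3)*81 = 27)
I(8)*(-111 + J) = ((1/9)*8**2)*(-111 + 27) = ((1/9)*64)*(-84) = (64/9)*(-84) = -1792/3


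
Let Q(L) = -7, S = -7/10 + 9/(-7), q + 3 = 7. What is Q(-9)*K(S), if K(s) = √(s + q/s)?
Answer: -I*√378701330/1390 ≈ -14.0*I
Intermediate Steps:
q = 4 (q = -3 + 7 = 4)
S = -139/70 (S = -7*⅒ + 9*(-⅐) = -7/10 - 9/7 = -139/70 ≈ -1.9857)
K(s) = √(s + 4/s)
Q(-9)*K(S) = -7*√(-139/70 + 4/(-139/70)) = -7*√(-139/70 + 4*(-70/139)) = -7*√(-139/70 - 280/139) = -I*√378701330/1390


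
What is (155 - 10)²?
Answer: 21025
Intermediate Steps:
(155 - 10)² = 145² = 21025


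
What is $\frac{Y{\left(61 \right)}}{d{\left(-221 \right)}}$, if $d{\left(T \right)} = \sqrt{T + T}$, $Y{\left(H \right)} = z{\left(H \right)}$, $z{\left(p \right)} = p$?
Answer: $- \frac{61 i \sqrt{442}}{442} \approx - 2.9015 i$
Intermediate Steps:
$Y{\left(H \right)} = H$
$d{\left(T \right)} = \sqrt{2} \sqrt{T}$ ($d{\left(T \right)} = \sqrt{2 T} = \sqrt{2} \sqrt{T}$)
$\frac{Y{\left(61 \right)}}{d{\left(-221 \right)}} = \frac{61}{\sqrt{2} \sqrt{-221}} = \frac{61}{\sqrt{2} i \sqrt{221}} = \frac{61}{i \sqrt{442}} = 61 \left(- \frac{i \sqrt{442}}{442}\right) = - \frac{61 i \sqrt{442}}{442}$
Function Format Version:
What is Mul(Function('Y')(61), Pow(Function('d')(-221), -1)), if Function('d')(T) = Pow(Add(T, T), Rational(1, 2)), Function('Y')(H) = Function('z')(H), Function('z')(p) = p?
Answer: Mul(Rational(-61, 442), I, Pow(442, Rational(1, 2))) ≈ Mul(-2.9015, I)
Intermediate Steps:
Function('Y')(H) = H
Function('d')(T) = Mul(Pow(2, Rational(1, 2)), Pow(T, Rational(1, 2))) (Function('d')(T) = Pow(Mul(2, T), Rational(1, 2)) = Mul(Pow(2, Rational(1, 2)), Pow(T, Rational(1, 2))))
Mul(Function('Y')(61), Pow(Function('d')(-221), -1)) = Mul(61, Pow(Mul(Pow(2, Rational(1, 2)), Pow(-221, Rational(1, 2))), -1)) = Mul(61, Pow(Mul(Pow(2, Rational(1, 2)), Mul(I, Pow(221, Rational(1, 2)))), -1)) = Mul(61, Pow(Mul(I, Pow(442, Rational(1, 2))), -1)) = Mul(61, Mul(Rational(-1, 442), I, Pow(442, Rational(1, 2)))) = Mul(Rational(-61, 442), I, Pow(442, Rational(1, 2)))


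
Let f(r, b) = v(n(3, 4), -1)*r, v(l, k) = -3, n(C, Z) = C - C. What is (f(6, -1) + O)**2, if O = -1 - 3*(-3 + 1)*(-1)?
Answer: 625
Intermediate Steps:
n(C, Z) = 0
f(r, b) = -3*r
O = -7 (O = -1 - 3*(-2)*(-1) = -1 + 6*(-1) = -1 - 6 = -7)
(f(6, -1) + O)**2 = (-3*6 - 7)**2 = (-18 - 7)**2 = (-25)**2 = 625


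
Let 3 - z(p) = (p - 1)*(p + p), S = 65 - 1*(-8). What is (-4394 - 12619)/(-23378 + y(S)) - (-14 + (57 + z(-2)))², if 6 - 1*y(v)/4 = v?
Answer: -9105921/7882 ≈ -1155.3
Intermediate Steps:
S = 73 (S = 65 + 8 = 73)
y(v) = 24 - 4*v
z(p) = 3 - 2*p*(-1 + p) (z(p) = 3 - (p - 1)*(p + p) = 3 - (-1 + p)*2*p = 3 - 2*p*(-1 + p))
(-4394 - 12619)/(-23378 + y(S)) - (-14 + (57 + z(-2)))² = (-4394 - 12619)/(-23378 + (24 - 4*73)) - (-14 + (57 + (3 - 2*(-2)² + 2*(-2))))² = -17013/(-23378 + (24 - 292)) - (-14 + (57 + (3 - 2*4 - 4)))² = -17013/(-23378 - 268) - (-14 + (57 + (3 - 8 - 4)))² = -17013/(-23646) - (-14 + (57 - 9))² = -17013*(-1/23646) - (-14 + 48)² = 5671/7882 - 1*34² = 5671/7882 - 1*1156 = 5671/7882 - 1156 = -9105921/7882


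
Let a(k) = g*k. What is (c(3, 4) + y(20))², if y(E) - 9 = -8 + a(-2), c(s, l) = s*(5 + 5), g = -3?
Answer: 1369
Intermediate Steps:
a(k) = -3*k
c(s, l) = 10*s (c(s, l) = s*10 = 10*s)
y(E) = 7 (y(E) = 9 + (-8 - 3*(-2)) = 9 + (-8 + 6) = 9 - 2 = 7)
(c(3, 4) + y(20))² = (10*3 + 7)² = (30 + 7)² = 37² = 1369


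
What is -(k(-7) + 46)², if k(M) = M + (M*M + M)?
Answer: -6561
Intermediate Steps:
k(M) = M² + 2*M (k(M) = M + (M² + M) = M + (M + M²) = M² + 2*M)
-(k(-7) + 46)² = -(-7*(2 - 7) + 46)² = -(-7*(-5) + 46)² = -(35 + 46)² = -1*81² = -1*6561 = -6561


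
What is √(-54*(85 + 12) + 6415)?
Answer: √1177 ≈ 34.307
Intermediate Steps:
√(-54*(85 + 12) + 6415) = √(-54*97 + 6415) = √(-5238 + 6415) = √1177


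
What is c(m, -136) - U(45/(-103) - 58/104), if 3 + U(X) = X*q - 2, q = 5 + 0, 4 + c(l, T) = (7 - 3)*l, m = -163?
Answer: -3460121/5356 ≈ -646.03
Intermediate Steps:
c(l, T) = -4 + 4*l (c(l, T) = -4 + (7 - 3)*l = -4 + 4*l)
q = 5
U(X) = -5 + 5*X (U(X) = -3 + (X*5 - 2) = -3 + (5*X - 2) = -3 + (-2 + 5*X) = -5 + 5*X)
c(m, -136) - U(45/(-103) - 58/104) = (-4 + 4*(-163)) - (-5 + 5*(45/(-103) - 58/104)) = (-4 - 652) - (-5 + 5*(45*(-1/103) - 58*1/104)) = -656 - (-5 + 5*(-45/103 - 29/52)) = -656 - (-5 + 5*(-5327/5356)) = -656 - (-5 - 26635/5356) = -656 - 1*(-53415/5356) = -656 + 53415/5356 = -3460121/5356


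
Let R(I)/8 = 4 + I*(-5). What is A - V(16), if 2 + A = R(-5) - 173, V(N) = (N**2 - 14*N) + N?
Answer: 9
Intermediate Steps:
R(I) = 32 - 40*I (R(I) = 8*(4 + I*(-5)) = 8*(4 - 5*I) = 32 - 40*I)
V(N) = N**2 - 13*N
A = 57 (A = -2 + ((32 - 40*(-5)) - 173) = -2 + ((32 + 200) - 173) = -2 + (232 - 173) = -2 + 59 = 57)
A - V(16) = 57 - 16*(-13 + 16) = 57 - 16*3 = 57 - 1*48 = 57 - 48 = 9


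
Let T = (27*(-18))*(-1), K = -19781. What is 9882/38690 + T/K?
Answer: 88336251/382663445 ≈ 0.23085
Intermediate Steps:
T = 486 (T = -486*(-1) = 486)
9882/38690 + T/K = 9882/38690 + 486/(-19781) = 9882*(1/38690) + 486*(-1/19781) = 4941/19345 - 486/19781 = 88336251/382663445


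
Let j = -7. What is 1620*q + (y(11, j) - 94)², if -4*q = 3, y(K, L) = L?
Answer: 8986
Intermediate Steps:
q = -¾ (q = -¼*3 = -¾ ≈ -0.75000)
1620*q + (y(11, j) - 94)² = 1620*(-¾) + (-7 - 94)² = -1215 + (-101)² = -1215 + 10201 = 8986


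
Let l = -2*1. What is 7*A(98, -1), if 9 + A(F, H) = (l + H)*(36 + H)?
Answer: -798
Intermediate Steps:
l = -2
A(F, H) = -9 + (-2 + H)*(36 + H)
7*A(98, -1) = 7*(-81 + (-1)² + 34*(-1)) = 7*(-81 + 1 - 34) = 7*(-114) = -798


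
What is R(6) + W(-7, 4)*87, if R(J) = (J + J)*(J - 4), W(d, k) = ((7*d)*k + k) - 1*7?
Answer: -17289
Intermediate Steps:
W(d, k) = -7 + k + 7*d*k (W(d, k) = (7*d*k + k) - 7 = (k + 7*d*k) - 7 = -7 + k + 7*d*k)
R(J) = 2*J*(-4 + J) (R(J) = (2*J)*(-4 + J) = 2*J*(-4 + J))
R(6) + W(-7, 4)*87 = 2*6*(-4 + 6) + (-7 + 4 + 7*(-7)*4)*87 = 2*6*2 + (-7 + 4 - 196)*87 = 24 - 199*87 = 24 - 17313 = -17289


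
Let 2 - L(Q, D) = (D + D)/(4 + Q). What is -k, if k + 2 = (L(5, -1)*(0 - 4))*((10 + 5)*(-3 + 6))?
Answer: 402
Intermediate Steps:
L(Q, D) = 2 - 2*D/(4 + Q) (L(Q, D) = 2 - (D + D)/(4 + Q) = 2 - 2*D/(4 + Q))
k = -402 (k = -2 + ((2*(4 + 5 - 1*(-1))/(4 + 5))*(0 - 4))*((10 + 5)*(-3 + 6)) = -2 + ((2*(4 + 5 + 1)/9)*(-4))*(15*3) = -2 + ((2*(⅑)*10)*(-4))*45 = -2 + ((20/9)*(-4))*45 = -2 - 80/9*45 = -2 - 400 = -402)
-k = -1*(-402) = 402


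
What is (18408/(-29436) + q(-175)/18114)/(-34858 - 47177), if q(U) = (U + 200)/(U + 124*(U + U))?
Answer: 48432527321/6353433390822210 ≈ 7.6230e-6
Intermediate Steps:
q(U) = (200 + U)/(249*U) (q(U) = (200 + U)/(U + 124*(2*U)) = (200 + U)/(U + 248*U) = (200 + U)/((249*U)) = (200 + U)*(1/(249*U)) = (200 + U)/(249*U))
(18408/(-29436) + q(-175)/18114)/(-34858 - 47177) = (18408/(-29436) + ((1/249)*(200 - 175)/(-175))/18114)/(-34858 - 47177) = (18408*(-1/29436) + ((1/249)*(-1/175)*25)*(1/18114))/(-82035) = (-1534/2453 - 1/1743*1/18114)*(-1/82035) = (-1534/2453 - 1/31572702)*(-1/82035) = -48432527321/77447838006*(-1/82035) = 48432527321/6353433390822210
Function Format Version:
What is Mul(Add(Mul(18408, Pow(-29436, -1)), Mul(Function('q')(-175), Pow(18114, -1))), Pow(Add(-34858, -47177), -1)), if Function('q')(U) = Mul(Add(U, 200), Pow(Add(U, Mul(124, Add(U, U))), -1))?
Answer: Rational(48432527321, 6353433390822210) ≈ 7.6230e-6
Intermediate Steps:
Function('q')(U) = Mul(Rational(1, 249), Pow(U, -1), Add(200, U)) (Function('q')(U) = Mul(Add(200, U), Pow(Add(U, Mul(124, Mul(2, U))), -1)) = Mul(Add(200, U), Pow(Add(U, Mul(248, U)), -1)) = Mul(Add(200, U), Pow(Mul(249, U), -1)) = Mul(Add(200, U), Mul(Rational(1, 249), Pow(U, -1))) = Mul(Rational(1, 249), Pow(U, -1), Add(200, U)))
Mul(Add(Mul(18408, Pow(-29436, -1)), Mul(Function('q')(-175), Pow(18114, -1))), Pow(Add(-34858, -47177), -1)) = Mul(Add(Mul(18408, Pow(-29436, -1)), Mul(Mul(Rational(1, 249), Pow(-175, -1), Add(200, -175)), Pow(18114, -1))), Pow(Add(-34858, -47177), -1)) = Mul(Add(Mul(18408, Rational(-1, 29436)), Mul(Mul(Rational(1, 249), Rational(-1, 175), 25), Rational(1, 18114))), Pow(-82035, -1)) = Mul(Add(Rational(-1534, 2453), Mul(Rational(-1, 1743), Rational(1, 18114))), Rational(-1, 82035)) = Mul(Add(Rational(-1534, 2453), Rational(-1, 31572702)), Rational(-1, 82035)) = Mul(Rational(-48432527321, 77447838006), Rational(-1, 82035)) = Rational(48432527321, 6353433390822210)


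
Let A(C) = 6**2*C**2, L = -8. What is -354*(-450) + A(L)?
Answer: 161604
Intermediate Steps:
A(C) = 36*C**2
-354*(-450) + A(L) = -354*(-450) + 36*(-8)**2 = 159300 + 36*64 = 159300 + 2304 = 161604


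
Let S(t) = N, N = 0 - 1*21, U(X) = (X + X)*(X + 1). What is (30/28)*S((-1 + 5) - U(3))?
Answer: -45/2 ≈ -22.500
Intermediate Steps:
U(X) = 2*X*(1 + X) (U(X) = (2*X)*(1 + X) = 2*X*(1 + X))
N = -21 (N = 0 - 21 = -21)
S(t) = -21
(30/28)*S((-1 + 5) - U(3)) = (30/28)*(-21) = (30*(1/28))*(-21) = (15/14)*(-21) = -45/2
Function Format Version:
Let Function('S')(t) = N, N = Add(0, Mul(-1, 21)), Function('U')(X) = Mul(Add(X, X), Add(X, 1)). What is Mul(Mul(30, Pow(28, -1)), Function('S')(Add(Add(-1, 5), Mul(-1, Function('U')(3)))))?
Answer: Rational(-45, 2) ≈ -22.500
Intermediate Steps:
Function('U')(X) = Mul(2, X, Add(1, X)) (Function('U')(X) = Mul(Mul(2, X), Add(1, X)) = Mul(2, X, Add(1, X)))
N = -21 (N = Add(0, -21) = -21)
Function('S')(t) = -21
Mul(Mul(30, Pow(28, -1)), Function('S')(Add(Add(-1, 5), Mul(-1, Function('U')(3))))) = Mul(Mul(30, Pow(28, -1)), -21) = Mul(Mul(30, Rational(1, 28)), -21) = Mul(Rational(15, 14), -21) = Rational(-45, 2)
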